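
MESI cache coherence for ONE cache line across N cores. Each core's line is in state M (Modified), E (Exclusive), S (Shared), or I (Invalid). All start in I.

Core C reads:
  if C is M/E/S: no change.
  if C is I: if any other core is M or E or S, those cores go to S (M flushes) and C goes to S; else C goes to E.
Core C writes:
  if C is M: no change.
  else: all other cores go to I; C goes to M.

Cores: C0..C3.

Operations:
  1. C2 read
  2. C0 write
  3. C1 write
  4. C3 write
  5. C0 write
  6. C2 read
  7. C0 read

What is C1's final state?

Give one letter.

Op 1: C2 read [C2 read from I: no other sharers -> C2=E (exclusive)] -> [I,I,E,I]
Op 2: C0 write [C0 write: invalidate ['C2=E'] -> C0=M] -> [M,I,I,I]
Op 3: C1 write [C1 write: invalidate ['C0=M'] -> C1=M] -> [I,M,I,I]
Op 4: C3 write [C3 write: invalidate ['C1=M'] -> C3=M] -> [I,I,I,M]
Op 5: C0 write [C0 write: invalidate ['C3=M'] -> C0=M] -> [M,I,I,I]
Op 6: C2 read [C2 read from I: others=['C0=M'] -> C2=S, others downsized to S] -> [S,I,S,I]
Op 7: C0 read [C0 read: already in S, no change] -> [S,I,S,I]

Answer: I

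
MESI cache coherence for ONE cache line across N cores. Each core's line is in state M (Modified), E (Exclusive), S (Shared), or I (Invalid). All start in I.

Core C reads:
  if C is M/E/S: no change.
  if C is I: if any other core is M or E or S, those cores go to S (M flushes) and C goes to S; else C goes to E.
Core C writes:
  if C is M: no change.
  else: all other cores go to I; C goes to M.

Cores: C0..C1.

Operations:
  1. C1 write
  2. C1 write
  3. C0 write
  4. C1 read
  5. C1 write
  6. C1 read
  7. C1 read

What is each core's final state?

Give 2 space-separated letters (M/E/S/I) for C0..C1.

Op 1: C1 write [C1 write: invalidate none -> C1=M] -> [I,M]
Op 2: C1 write [C1 write: already M (modified), no change] -> [I,M]
Op 3: C0 write [C0 write: invalidate ['C1=M'] -> C0=M] -> [M,I]
Op 4: C1 read [C1 read from I: others=['C0=M'] -> C1=S, others downsized to S] -> [S,S]
Op 5: C1 write [C1 write: invalidate ['C0=S'] -> C1=M] -> [I,M]
Op 6: C1 read [C1 read: already in M, no change] -> [I,M]
Op 7: C1 read [C1 read: already in M, no change] -> [I,M]

Answer: I M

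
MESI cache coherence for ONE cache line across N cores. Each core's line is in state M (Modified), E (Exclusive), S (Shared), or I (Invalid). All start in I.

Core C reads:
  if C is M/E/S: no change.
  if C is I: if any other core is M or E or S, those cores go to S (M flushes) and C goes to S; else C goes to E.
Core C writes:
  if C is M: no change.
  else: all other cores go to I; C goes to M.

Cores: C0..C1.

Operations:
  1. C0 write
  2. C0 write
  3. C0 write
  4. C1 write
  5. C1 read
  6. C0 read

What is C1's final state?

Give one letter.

Op 1: C0 write [C0 write: invalidate none -> C0=M] -> [M,I]
Op 2: C0 write [C0 write: already M (modified), no change] -> [M,I]
Op 3: C0 write [C0 write: already M (modified), no change] -> [M,I]
Op 4: C1 write [C1 write: invalidate ['C0=M'] -> C1=M] -> [I,M]
Op 5: C1 read [C1 read: already in M, no change] -> [I,M]
Op 6: C0 read [C0 read from I: others=['C1=M'] -> C0=S, others downsized to S] -> [S,S]

Answer: S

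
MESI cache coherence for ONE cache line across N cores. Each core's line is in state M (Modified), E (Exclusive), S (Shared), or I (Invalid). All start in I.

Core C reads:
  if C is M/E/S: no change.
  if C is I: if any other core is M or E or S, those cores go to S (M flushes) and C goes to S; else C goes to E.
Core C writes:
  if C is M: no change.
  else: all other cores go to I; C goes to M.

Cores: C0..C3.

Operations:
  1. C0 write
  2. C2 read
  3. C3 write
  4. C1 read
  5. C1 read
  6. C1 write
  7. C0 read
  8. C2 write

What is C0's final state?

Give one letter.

Answer: I

Derivation:
Op 1: C0 write [C0 write: invalidate none -> C0=M] -> [M,I,I,I]
Op 2: C2 read [C2 read from I: others=['C0=M'] -> C2=S, others downsized to S] -> [S,I,S,I]
Op 3: C3 write [C3 write: invalidate ['C0=S', 'C2=S'] -> C3=M] -> [I,I,I,M]
Op 4: C1 read [C1 read from I: others=['C3=M'] -> C1=S, others downsized to S] -> [I,S,I,S]
Op 5: C1 read [C1 read: already in S, no change] -> [I,S,I,S]
Op 6: C1 write [C1 write: invalidate ['C3=S'] -> C1=M] -> [I,M,I,I]
Op 7: C0 read [C0 read from I: others=['C1=M'] -> C0=S, others downsized to S] -> [S,S,I,I]
Op 8: C2 write [C2 write: invalidate ['C0=S', 'C1=S'] -> C2=M] -> [I,I,M,I]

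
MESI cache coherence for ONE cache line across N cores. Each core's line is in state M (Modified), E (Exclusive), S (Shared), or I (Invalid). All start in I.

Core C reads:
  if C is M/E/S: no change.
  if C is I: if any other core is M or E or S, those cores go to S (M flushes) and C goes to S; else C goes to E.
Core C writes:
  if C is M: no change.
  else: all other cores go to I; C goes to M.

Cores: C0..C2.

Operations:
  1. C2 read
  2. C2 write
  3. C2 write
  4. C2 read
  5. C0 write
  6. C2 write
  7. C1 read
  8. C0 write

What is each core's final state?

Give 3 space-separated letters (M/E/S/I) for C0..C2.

Answer: M I I

Derivation:
Op 1: C2 read [C2 read from I: no other sharers -> C2=E (exclusive)] -> [I,I,E]
Op 2: C2 write [C2 write: invalidate none -> C2=M] -> [I,I,M]
Op 3: C2 write [C2 write: already M (modified), no change] -> [I,I,M]
Op 4: C2 read [C2 read: already in M, no change] -> [I,I,M]
Op 5: C0 write [C0 write: invalidate ['C2=M'] -> C0=M] -> [M,I,I]
Op 6: C2 write [C2 write: invalidate ['C0=M'] -> C2=M] -> [I,I,M]
Op 7: C1 read [C1 read from I: others=['C2=M'] -> C1=S, others downsized to S] -> [I,S,S]
Op 8: C0 write [C0 write: invalidate ['C1=S', 'C2=S'] -> C0=M] -> [M,I,I]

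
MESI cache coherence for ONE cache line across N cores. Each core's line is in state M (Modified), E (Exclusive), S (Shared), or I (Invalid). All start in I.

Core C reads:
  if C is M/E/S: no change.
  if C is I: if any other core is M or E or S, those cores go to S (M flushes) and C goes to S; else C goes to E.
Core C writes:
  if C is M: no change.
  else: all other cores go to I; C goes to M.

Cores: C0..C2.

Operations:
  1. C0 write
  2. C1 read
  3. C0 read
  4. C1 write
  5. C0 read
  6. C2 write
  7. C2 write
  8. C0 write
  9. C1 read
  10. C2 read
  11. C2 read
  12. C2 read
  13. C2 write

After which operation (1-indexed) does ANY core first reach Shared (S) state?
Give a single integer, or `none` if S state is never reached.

Op 1: C0 write [C0 write: invalidate none -> C0=M] -> [M,I,I]
Op 2: C1 read [C1 read from I: others=['C0=M'] -> C1=S, others downsized to S] -> [S,S,I]
  -> First S state at op 2; remaining ops need not be traced.

Answer: 2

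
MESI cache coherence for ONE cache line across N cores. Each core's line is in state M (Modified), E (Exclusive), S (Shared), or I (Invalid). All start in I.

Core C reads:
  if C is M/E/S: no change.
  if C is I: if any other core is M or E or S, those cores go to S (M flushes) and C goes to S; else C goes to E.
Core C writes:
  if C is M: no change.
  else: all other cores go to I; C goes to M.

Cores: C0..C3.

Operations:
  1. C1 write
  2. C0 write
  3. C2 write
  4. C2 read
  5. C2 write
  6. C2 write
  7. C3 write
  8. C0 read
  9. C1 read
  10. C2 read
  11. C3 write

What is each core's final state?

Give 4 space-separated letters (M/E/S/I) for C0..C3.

Answer: I I I M

Derivation:
Op 1: C1 write [C1 write: invalidate none -> C1=M] -> [I,M,I,I]
Op 2: C0 write [C0 write: invalidate ['C1=M'] -> C0=M] -> [M,I,I,I]
Op 3: C2 write [C2 write: invalidate ['C0=M'] -> C2=M] -> [I,I,M,I]
Op 4: C2 read [C2 read: already in M, no change] -> [I,I,M,I]
Op 5: C2 write [C2 write: already M (modified), no change] -> [I,I,M,I]
Op 6: C2 write [C2 write: already M (modified), no change] -> [I,I,M,I]
Op 7: C3 write [C3 write: invalidate ['C2=M'] -> C3=M] -> [I,I,I,M]
Op 8: C0 read [C0 read from I: others=['C3=M'] -> C0=S, others downsized to S] -> [S,I,I,S]
Op 9: C1 read [C1 read from I: others=['C0=S', 'C3=S'] -> C1=S, others downsized to S] -> [S,S,I,S]
Op 10: C2 read [C2 read from I: others=['C0=S', 'C1=S', 'C3=S'] -> C2=S, others downsized to S] -> [S,S,S,S]
Op 11: C3 write [C3 write: invalidate ['C0=S', 'C1=S', 'C2=S'] -> C3=M] -> [I,I,I,M]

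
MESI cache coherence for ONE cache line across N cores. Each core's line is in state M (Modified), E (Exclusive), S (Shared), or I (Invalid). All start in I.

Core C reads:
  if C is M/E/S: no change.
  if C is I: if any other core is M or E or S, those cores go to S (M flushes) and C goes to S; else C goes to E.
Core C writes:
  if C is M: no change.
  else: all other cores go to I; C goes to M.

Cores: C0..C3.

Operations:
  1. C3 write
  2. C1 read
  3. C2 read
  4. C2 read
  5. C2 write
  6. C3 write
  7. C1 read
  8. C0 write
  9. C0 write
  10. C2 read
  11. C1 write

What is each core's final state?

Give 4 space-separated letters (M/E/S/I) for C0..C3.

Answer: I M I I

Derivation:
Op 1: C3 write [C3 write: invalidate none -> C3=M] -> [I,I,I,M]
Op 2: C1 read [C1 read from I: others=['C3=M'] -> C1=S, others downsized to S] -> [I,S,I,S]
Op 3: C2 read [C2 read from I: others=['C1=S', 'C3=S'] -> C2=S, others downsized to S] -> [I,S,S,S]
Op 4: C2 read [C2 read: already in S, no change] -> [I,S,S,S]
Op 5: C2 write [C2 write: invalidate ['C1=S', 'C3=S'] -> C2=M] -> [I,I,M,I]
Op 6: C3 write [C3 write: invalidate ['C2=M'] -> C3=M] -> [I,I,I,M]
Op 7: C1 read [C1 read from I: others=['C3=M'] -> C1=S, others downsized to S] -> [I,S,I,S]
Op 8: C0 write [C0 write: invalidate ['C1=S', 'C3=S'] -> C0=M] -> [M,I,I,I]
Op 9: C0 write [C0 write: already M (modified), no change] -> [M,I,I,I]
Op 10: C2 read [C2 read from I: others=['C0=M'] -> C2=S, others downsized to S] -> [S,I,S,I]
Op 11: C1 write [C1 write: invalidate ['C0=S', 'C2=S'] -> C1=M] -> [I,M,I,I]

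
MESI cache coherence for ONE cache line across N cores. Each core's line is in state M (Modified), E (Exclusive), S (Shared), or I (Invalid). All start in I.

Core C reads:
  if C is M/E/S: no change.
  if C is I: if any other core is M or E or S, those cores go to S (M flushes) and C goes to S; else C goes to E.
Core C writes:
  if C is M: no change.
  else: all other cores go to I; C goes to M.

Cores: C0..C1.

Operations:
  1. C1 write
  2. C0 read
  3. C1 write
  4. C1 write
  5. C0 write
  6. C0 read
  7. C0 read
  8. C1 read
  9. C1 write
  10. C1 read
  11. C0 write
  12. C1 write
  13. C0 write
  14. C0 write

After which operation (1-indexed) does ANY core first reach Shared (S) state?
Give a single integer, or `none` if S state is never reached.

Answer: 2

Derivation:
Op 1: C1 write [C1 write: invalidate none -> C1=M] -> [I,M]
Op 2: C0 read [C0 read from I: others=['C1=M'] -> C0=S, others downsized to S] -> [S,S]
  -> First S state at op 2; remaining ops need not be traced.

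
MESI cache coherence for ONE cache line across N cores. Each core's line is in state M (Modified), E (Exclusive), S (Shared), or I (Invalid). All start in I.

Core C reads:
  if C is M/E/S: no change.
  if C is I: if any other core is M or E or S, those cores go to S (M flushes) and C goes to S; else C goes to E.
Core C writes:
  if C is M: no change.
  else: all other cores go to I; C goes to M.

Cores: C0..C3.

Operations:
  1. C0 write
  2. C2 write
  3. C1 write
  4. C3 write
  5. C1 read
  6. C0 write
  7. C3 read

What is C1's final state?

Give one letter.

Answer: I

Derivation:
Op 1: C0 write [C0 write: invalidate none -> C0=M] -> [M,I,I,I]
Op 2: C2 write [C2 write: invalidate ['C0=M'] -> C2=M] -> [I,I,M,I]
Op 3: C1 write [C1 write: invalidate ['C2=M'] -> C1=M] -> [I,M,I,I]
Op 4: C3 write [C3 write: invalidate ['C1=M'] -> C3=M] -> [I,I,I,M]
Op 5: C1 read [C1 read from I: others=['C3=M'] -> C1=S, others downsized to S] -> [I,S,I,S]
Op 6: C0 write [C0 write: invalidate ['C1=S', 'C3=S'] -> C0=M] -> [M,I,I,I]
Op 7: C3 read [C3 read from I: others=['C0=M'] -> C3=S, others downsized to S] -> [S,I,I,S]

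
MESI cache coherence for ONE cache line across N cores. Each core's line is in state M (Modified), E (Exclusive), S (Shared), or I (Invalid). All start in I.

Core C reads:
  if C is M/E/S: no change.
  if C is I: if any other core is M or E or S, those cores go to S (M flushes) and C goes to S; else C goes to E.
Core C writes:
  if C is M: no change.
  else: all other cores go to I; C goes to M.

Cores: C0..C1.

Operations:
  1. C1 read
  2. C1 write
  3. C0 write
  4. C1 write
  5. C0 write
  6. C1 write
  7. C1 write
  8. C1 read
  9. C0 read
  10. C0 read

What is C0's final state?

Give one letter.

Answer: S

Derivation:
Op 1: C1 read [C1 read from I: no other sharers -> C1=E (exclusive)] -> [I,E]
Op 2: C1 write [C1 write: invalidate none -> C1=M] -> [I,M]
Op 3: C0 write [C0 write: invalidate ['C1=M'] -> C0=M] -> [M,I]
Op 4: C1 write [C1 write: invalidate ['C0=M'] -> C1=M] -> [I,M]
Op 5: C0 write [C0 write: invalidate ['C1=M'] -> C0=M] -> [M,I]
Op 6: C1 write [C1 write: invalidate ['C0=M'] -> C1=M] -> [I,M]
Op 7: C1 write [C1 write: already M (modified), no change] -> [I,M]
Op 8: C1 read [C1 read: already in M, no change] -> [I,M]
Op 9: C0 read [C0 read from I: others=['C1=M'] -> C0=S, others downsized to S] -> [S,S]
Op 10: C0 read [C0 read: already in S, no change] -> [S,S]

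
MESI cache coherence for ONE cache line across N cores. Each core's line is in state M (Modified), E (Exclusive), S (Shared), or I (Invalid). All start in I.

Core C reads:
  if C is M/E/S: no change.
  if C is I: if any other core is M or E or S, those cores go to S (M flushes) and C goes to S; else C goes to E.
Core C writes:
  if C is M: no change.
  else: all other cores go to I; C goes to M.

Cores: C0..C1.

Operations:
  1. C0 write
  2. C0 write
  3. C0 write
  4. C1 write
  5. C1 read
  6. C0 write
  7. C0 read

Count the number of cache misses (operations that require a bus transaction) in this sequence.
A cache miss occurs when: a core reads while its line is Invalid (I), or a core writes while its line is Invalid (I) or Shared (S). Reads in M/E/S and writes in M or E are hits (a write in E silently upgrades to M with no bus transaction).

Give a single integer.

Answer: 3

Derivation:
Op 1: C0 write [C0 write: invalidate none -> C0=M] -> [M,I] [MISS #1: write from I]
Op 2: C0 write [C0 write: already M (modified), no change] -> [M,I] [hit: write from M]
Op 3: C0 write [C0 write: already M (modified), no change] -> [M,I] [hit: write from M]
Op 4: C1 write [C1 write: invalidate ['C0=M'] -> C1=M] -> [I,M] [MISS #2: write from I]
Op 5: C1 read [C1 read: already in M, no change] -> [I,M] [hit: read from M]
Op 6: C0 write [C0 write: invalidate ['C1=M'] -> C0=M] -> [M,I] [MISS #3: write from I]
Op 7: C0 read [C0 read: already in M, no change] -> [M,I] [hit: read from M]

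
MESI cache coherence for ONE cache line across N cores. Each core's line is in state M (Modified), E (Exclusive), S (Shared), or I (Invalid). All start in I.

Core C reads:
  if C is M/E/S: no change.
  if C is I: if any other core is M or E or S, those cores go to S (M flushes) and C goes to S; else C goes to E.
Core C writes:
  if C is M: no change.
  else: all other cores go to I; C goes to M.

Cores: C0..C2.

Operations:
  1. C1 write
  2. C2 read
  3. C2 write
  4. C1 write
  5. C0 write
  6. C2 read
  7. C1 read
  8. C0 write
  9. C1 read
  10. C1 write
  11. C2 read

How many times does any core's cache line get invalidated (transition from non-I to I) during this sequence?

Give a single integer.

Answer: 6

Derivation:
Op 1: C1 write [C1 write: invalidate none -> C1=M] -> [I,M,I] (invalidations this op: 0; running total: 0)
Op 2: C2 read [C2 read from I: others=['C1=M'] -> C2=S, others downsized to S] -> [I,S,S] (invalidations this op: 0; running total: 0)
Op 3: C2 write [C2 write: invalidate ['C1=S'] -> C2=M] -> [I,I,M] (invalidations this op: 1; running total: 1)
Op 4: C1 write [C1 write: invalidate ['C2=M'] -> C1=M] -> [I,M,I] (invalidations this op: 1; running total: 2)
Op 5: C0 write [C0 write: invalidate ['C1=M'] -> C0=M] -> [M,I,I] (invalidations this op: 1; running total: 3)
Op 6: C2 read [C2 read from I: others=['C0=M'] -> C2=S, others downsized to S] -> [S,I,S] (invalidations this op: 0; running total: 3)
Op 7: C1 read [C1 read from I: others=['C0=S', 'C2=S'] -> C1=S, others downsized to S] -> [S,S,S] (invalidations this op: 0; running total: 3)
Op 8: C0 write [C0 write: invalidate ['C1=S', 'C2=S'] -> C0=M] -> [M,I,I] (invalidations this op: 2; running total: 5)
Op 9: C1 read [C1 read from I: others=['C0=M'] -> C1=S, others downsized to S] -> [S,S,I] (invalidations this op: 0; running total: 5)
Op 10: C1 write [C1 write: invalidate ['C0=S'] -> C1=M] -> [I,M,I] (invalidations this op: 1; running total: 6)
Op 11: C2 read [C2 read from I: others=['C1=M'] -> C2=S, others downsized to S] -> [I,S,S] (invalidations this op: 0; running total: 6)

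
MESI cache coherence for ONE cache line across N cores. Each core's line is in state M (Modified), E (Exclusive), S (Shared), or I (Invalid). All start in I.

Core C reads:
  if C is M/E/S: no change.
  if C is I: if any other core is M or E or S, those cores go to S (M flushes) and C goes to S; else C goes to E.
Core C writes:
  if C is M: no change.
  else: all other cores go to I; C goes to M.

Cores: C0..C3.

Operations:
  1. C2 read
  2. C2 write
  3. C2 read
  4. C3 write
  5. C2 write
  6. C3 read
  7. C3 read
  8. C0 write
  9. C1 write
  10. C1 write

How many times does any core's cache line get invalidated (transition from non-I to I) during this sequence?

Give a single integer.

Answer: 5

Derivation:
Op 1: C2 read [C2 read from I: no other sharers -> C2=E (exclusive)] -> [I,I,E,I] (invalidations this op: 0; running total: 0)
Op 2: C2 write [C2 write: invalidate none -> C2=M] -> [I,I,M,I] (invalidations this op: 0; running total: 0)
Op 3: C2 read [C2 read: already in M, no change] -> [I,I,M,I] (invalidations this op: 0; running total: 0)
Op 4: C3 write [C3 write: invalidate ['C2=M'] -> C3=M] -> [I,I,I,M] (invalidations this op: 1; running total: 1)
Op 5: C2 write [C2 write: invalidate ['C3=M'] -> C2=M] -> [I,I,M,I] (invalidations this op: 1; running total: 2)
Op 6: C3 read [C3 read from I: others=['C2=M'] -> C3=S, others downsized to S] -> [I,I,S,S] (invalidations this op: 0; running total: 2)
Op 7: C3 read [C3 read: already in S, no change] -> [I,I,S,S] (invalidations this op: 0; running total: 2)
Op 8: C0 write [C0 write: invalidate ['C2=S', 'C3=S'] -> C0=M] -> [M,I,I,I] (invalidations this op: 2; running total: 4)
Op 9: C1 write [C1 write: invalidate ['C0=M'] -> C1=M] -> [I,M,I,I] (invalidations this op: 1; running total: 5)
Op 10: C1 write [C1 write: already M (modified), no change] -> [I,M,I,I] (invalidations this op: 0; running total: 5)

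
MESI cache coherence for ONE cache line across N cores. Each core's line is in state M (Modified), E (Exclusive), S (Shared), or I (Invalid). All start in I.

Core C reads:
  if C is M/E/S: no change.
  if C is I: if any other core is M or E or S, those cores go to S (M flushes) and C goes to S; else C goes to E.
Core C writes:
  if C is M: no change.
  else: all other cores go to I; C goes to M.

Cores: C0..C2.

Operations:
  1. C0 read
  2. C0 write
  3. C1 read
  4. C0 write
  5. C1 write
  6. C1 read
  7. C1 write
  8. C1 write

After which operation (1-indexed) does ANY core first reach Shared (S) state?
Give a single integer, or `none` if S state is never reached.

Op 1: C0 read [C0 read from I: no other sharers -> C0=E (exclusive)] -> [E,I,I]
Op 2: C0 write [C0 write: invalidate none -> C0=M] -> [M,I,I]
Op 3: C1 read [C1 read from I: others=['C0=M'] -> C1=S, others downsized to S] -> [S,S,I]
  -> First S state at op 3; remaining ops need not be traced.

Answer: 3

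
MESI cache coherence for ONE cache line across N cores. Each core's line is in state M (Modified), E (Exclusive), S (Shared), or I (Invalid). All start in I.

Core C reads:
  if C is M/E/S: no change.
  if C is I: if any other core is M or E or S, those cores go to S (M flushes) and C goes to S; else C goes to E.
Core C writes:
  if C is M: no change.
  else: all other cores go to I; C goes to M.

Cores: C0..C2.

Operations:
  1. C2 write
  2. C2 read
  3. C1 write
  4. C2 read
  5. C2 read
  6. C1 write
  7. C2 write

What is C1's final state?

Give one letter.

Answer: I

Derivation:
Op 1: C2 write [C2 write: invalidate none -> C2=M] -> [I,I,M]
Op 2: C2 read [C2 read: already in M, no change] -> [I,I,M]
Op 3: C1 write [C1 write: invalidate ['C2=M'] -> C1=M] -> [I,M,I]
Op 4: C2 read [C2 read from I: others=['C1=M'] -> C2=S, others downsized to S] -> [I,S,S]
Op 5: C2 read [C2 read: already in S, no change] -> [I,S,S]
Op 6: C1 write [C1 write: invalidate ['C2=S'] -> C1=M] -> [I,M,I]
Op 7: C2 write [C2 write: invalidate ['C1=M'] -> C2=M] -> [I,I,M]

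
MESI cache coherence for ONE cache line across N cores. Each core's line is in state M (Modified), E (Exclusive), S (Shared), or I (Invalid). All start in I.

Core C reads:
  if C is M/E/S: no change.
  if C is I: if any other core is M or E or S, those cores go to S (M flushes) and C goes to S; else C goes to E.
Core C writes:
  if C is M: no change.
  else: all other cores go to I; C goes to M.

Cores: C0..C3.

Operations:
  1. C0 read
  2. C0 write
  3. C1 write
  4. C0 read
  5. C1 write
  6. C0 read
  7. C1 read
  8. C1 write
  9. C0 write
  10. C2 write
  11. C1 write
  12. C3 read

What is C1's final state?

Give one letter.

Answer: S

Derivation:
Op 1: C0 read [C0 read from I: no other sharers -> C0=E (exclusive)] -> [E,I,I,I]
Op 2: C0 write [C0 write: invalidate none -> C0=M] -> [M,I,I,I]
Op 3: C1 write [C1 write: invalidate ['C0=M'] -> C1=M] -> [I,M,I,I]
Op 4: C0 read [C0 read from I: others=['C1=M'] -> C0=S, others downsized to S] -> [S,S,I,I]
Op 5: C1 write [C1 write: invalidate ['C0=S'] -> C1=M] -> [I,M,I,I]
Op 6: C0 read [C0 read from I: others=['C1=M'] -> C0=S, others downsized to S] -> [S,S,I,I]
Op 7: C1 read [C1 read: already in S, no change] -> [S,S,I,I]
Op 8: C1 write [C1 write: invalidate ['C0=S'] -> C1=M] -> [I,M,I,I]
Op 9: C0 write [C0 write: invalidate ['C1=M'] -> C0=M] -> [M,I,I,I]
Op 10: C2 write [C2 write: invalidate ['C0=M'] -> C2=M] -> [I,I,M,I]
Op 11: C1 write [C1 write: invalidate ['C2=M'] -> C1=M] -> [I,M,I,I]
Op 12: C3 read [C3 read from I: others=['C1=M'] -> C3=S, others downsized to S] -> [I,S,I,S]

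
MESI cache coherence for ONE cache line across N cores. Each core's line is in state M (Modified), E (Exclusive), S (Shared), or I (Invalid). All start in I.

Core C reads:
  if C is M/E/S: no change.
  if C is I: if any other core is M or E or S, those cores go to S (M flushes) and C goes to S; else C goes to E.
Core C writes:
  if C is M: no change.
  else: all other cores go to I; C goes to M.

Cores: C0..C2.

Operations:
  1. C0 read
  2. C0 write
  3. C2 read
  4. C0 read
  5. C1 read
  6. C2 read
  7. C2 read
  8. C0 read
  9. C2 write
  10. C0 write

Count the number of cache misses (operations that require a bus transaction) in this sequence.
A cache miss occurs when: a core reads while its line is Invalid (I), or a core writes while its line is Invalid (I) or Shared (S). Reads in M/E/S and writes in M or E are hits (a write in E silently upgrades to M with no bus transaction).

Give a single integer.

Answer: 5

Derivation:
Op 1: C0 read [C0 read from I: no other sharers -> C0=E (exclusive)] -> [E,I,I] [MISS #1: read from I]
Op 2: C0 write [C0 write: invalidate none -> C0=M] -> [M,I,I] [hit: write from E is a silent E->M upgrade, no bus transaction]
Op 3: C2 read [C2 read from I: others=['C0=M'] -> C2=S, others downsized to S] -> [S,I,S] [MISS #2: read from I]
Op 4: C0 read [C0 read: already in S, no change] -> [S,I,S] [hit: read from S]
Op 5: C1 read [C1 read from I: others=['C0=S', 'C2=S'] -> C1=S, others downsized to S] -> [S,S,S] [MISS #3: read from I]
Op 6: C2 read [C2 read: already in S, no change] -> [S,S,S] [hit: read from S]
Op 7: C2 read [C2 read: already in S, no change] -> [S,S,S] [hit: read from S]
Op 8: C0 read [C0 read: already in S, no change] -> [S,S,S] [hit: read from S]
Op 9: C2 write [C2 write: invalidate ['C0=S', 'C1=S'] -> C2=M] -> [I,I,M] [MISS #4: write from S]
Op 10: C0 write [C0 write: invalidate ['C2=M'] -> C0=M] -> [M,I,I] [MISS #5: write from I]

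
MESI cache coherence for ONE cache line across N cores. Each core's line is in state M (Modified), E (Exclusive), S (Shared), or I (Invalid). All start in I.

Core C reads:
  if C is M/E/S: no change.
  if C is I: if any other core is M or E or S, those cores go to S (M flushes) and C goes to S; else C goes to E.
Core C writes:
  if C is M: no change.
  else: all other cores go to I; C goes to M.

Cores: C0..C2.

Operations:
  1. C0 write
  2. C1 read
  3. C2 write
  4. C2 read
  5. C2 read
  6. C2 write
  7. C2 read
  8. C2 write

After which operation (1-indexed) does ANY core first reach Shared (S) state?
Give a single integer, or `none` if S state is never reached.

Answer: 2

Derivation:
Op 1: C0 write [C0 write: invalidate none -> C0=M] -> [M,I,I]
Op 2: C1 read [C1 read from I: others=['C0=M'] -> C1=S, others downsized to S] -> [S,S,I]
  -> First S state at op 2; remaining ops need not be traced.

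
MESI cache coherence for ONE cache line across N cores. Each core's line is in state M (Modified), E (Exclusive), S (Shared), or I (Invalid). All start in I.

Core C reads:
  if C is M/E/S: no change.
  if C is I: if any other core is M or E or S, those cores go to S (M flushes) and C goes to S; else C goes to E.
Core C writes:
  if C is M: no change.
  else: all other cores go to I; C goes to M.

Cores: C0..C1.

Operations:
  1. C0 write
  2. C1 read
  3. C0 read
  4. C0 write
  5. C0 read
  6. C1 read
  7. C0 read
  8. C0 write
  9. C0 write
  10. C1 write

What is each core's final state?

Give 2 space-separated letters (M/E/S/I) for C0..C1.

Op 1: C0 write [C0 write: invalidate none -> C0=M] -> [M,I]
Op 2: C1 read [C1 read from I: others=['C0=M'] -> C1=S, others downsized to S] -> [S,S]
Op 3: C0 read [C0 read: already in S, no change] -> [S,S]
Op 4: C0 write [C0 write: invalidate ['C1=S'] -> C0=M] -> [M,I]
Op 5: C0 read [C0 read: already in M, no change] -> [M,I]
Op 6: C1 read [C1 read from I: others=['C0=M'] -> C1=S, others downsized to S] -> [S,S]
Op 7: C0 read [C0 read: already in S, no change] -> [S,S]
Op 8: C0 write [C0 write: invalidate ['C1=S'] -> C0=M] -> [M,I]
Op 9: C0 write [C0 write: already M (modified), no change] -> [M,I]
Op 10: C1 write [C1 write: invalidate ['C0=M'] -> C1=M] -> [I,M]

Answer: I M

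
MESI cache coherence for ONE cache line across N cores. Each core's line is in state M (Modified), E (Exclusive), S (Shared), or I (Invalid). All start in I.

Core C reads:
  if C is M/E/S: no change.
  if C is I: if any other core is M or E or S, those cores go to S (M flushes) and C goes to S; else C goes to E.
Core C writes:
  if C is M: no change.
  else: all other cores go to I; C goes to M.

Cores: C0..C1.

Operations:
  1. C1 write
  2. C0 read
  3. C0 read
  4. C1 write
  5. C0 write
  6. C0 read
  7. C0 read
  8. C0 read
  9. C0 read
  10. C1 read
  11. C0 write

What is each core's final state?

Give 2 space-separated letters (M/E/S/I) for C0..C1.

Answer: M I

Derivation:
Op 1: C1 write [C1 write: invalidate none -> C1=M] -> [I,M]
Op 2: C0 read [C0 read from I: others=['C1=M'] -> C0=S, others downsized to S] -> [S,S]
Op 3: C0 read [C0 read: already in S, no change] -> [S,S]
Op 4: C1 write [C1 write: invalidate ['C0=S'] -> C1=M] -> [I,M]
Op 5: C0 write [C0 write: invalidate ['C1=M'] -> C0=M] -> [M,I]
Op 6: C0 read [C0 read: already in M, no change] -> [M,I]
Op 7: C0 read [C0 read: already in M, no change] -> [M,I]
Op 8: C0 read [C0 read: already in M, no change] -> [M,I]
Op 9: C0 read [C0 read: already in M, no change] -> [M,I]
Op 10: C1 read [C1 read from I: others=['C0=M'] -> C1=S, others downsized to S] -> [S,S]
Op 11: C0 write [C0 write: invalidate ['C1=S'] -> C0=M] -> [M,I]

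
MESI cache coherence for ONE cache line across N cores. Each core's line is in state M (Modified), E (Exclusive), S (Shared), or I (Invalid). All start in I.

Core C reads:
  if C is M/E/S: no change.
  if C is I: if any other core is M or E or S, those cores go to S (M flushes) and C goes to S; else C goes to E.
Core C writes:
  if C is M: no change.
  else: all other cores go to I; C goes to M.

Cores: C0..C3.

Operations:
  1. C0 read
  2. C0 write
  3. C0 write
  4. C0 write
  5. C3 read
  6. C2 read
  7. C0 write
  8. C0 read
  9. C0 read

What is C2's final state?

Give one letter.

Op 1: C0 read [C0 read from I: no other sharers -> C0=E (exclusive)] -> [E,I,I,I]
Op 2: C0 write [C0 write: invalidate none -> C0=M] -> [M,I,I,I]
Op 3: C0 write [C0 write: already M (modified), no change] -> [M,I,I,I]
Op 4: C0 write [C0 write: already M (modified), no change] -> [M,I,I,I]
Op 5: C3 read [C3 read from I: others=['C0=M'] -> C3=S, others downsized to S] -> [S,I,I,S]
Op 6: C2 read [C2 read from I: others=['C0=S', 'C3=S'] -> C2=S, others downsized to S] -> [S,I,S,S]
Op 7: C0 write [C0 write: invalidate ['C2=S', 'C3=S'] -> C0=M] -> [M,I,I,I]
Op 8: C0 read [C0 read: already in M, no change] -> [M,I,I,I]
Op 9: C0 read [C0 read: already in M, no change] -> [M,I,I,I]

Answer: I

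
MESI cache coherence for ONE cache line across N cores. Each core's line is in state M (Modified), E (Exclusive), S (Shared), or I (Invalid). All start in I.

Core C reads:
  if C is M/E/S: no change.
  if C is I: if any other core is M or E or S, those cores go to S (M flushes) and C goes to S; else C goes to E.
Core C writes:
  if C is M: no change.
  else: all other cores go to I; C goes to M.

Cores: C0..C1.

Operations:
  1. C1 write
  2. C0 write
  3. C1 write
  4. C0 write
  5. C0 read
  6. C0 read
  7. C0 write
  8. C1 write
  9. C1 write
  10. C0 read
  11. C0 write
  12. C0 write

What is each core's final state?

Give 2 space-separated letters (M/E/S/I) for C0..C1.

Answer: M I

Derivation:
Op 1: C1 write [C1 write: invalidate none -> C1=M] -> [I,M]
Op 2: C0 write [C0 write: invalidate ['C1=M'] -> C0=M] -> [M,I]
Op 3: C1 write [C1 write: invalidate ['C0=M'] -> C1=M] -> [I,M]
Op 4: C0 write [C0 write: invalidate ['C1=M'] -> C0=M] -> [M,I]
Op 5: C0 read [C0 read: already in M, no change] -> [M,I]
Op 6: C0 read [C0 read: already in M, no change] -> [M,I]
Op 7: C0 write [C0 write: already M (modified), no change] -> [M,I]
Op 8: C1 write [C1 write: invalidate ['C0=M'] -> C1=M] -> [I,M]
Op 9: C1 write [C1 write: already M (modified), no change] -> [I,M]
Op 10: C0 read [C0 read from I: others=['C1=M'] -> C0=S, others downsized to S] -> [S,S]
Op 11: C0 write [C0 write: invalidate ['C1=S'] -> C0=M] -> [M,I]
Op 12: C0 write [C0 write: already M (modified), no change] -> [M,I]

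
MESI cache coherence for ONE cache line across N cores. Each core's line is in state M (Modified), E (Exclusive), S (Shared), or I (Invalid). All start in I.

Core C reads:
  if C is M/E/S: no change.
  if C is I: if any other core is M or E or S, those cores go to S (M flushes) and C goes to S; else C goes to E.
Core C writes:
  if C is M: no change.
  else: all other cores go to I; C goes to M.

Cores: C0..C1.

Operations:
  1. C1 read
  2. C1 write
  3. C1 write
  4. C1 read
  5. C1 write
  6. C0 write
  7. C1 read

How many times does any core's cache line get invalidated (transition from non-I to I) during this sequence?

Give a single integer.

Op 1: C1 read [C1 read from I: no other sharers -> C1=E (exclusive)] -> [I,E] (invalidations this op: 0; running total: 0)
Op 2: C1 write [C1 write: invalidate none -> C1=M] -> [I,M] (invalidations this op: 0; running total: 0)
Op 3: C1 write [C1 write: already M (modified), no change] -> [I,M] (invalidations this op: 0; running total: 0)
Op 4: C1 read [C1 read: already in M, no change] -> [I,M] (invalidations this op: 0; running total: 0)
Op 5: C1 write [C1 write: already M (modified), no change] -> [I,M] (invalidations this op: 0; running total: 0)
Op 6: C0 write [C0 write: invalidate ['C1=M'] -> C0=M] -> [M,I] (invalidations this op: 1; running total: 1)
Op 7: C1 read [C1 read from I: others=['C0=M'] -> C1=S, others downsized to S] -> [S,S] (invalidations this op: 0; running total: 1)

Answer: 1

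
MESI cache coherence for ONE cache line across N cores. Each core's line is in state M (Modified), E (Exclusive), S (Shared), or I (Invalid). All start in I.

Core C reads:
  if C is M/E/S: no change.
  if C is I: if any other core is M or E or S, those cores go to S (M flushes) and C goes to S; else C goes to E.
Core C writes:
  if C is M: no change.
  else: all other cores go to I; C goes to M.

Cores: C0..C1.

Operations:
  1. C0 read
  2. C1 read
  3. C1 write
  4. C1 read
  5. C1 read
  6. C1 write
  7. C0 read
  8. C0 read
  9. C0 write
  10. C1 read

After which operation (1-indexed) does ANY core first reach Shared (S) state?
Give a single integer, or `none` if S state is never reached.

Answer: 2

Derivation:
Op 1: C0 read [C0 read from I: no other sharers -> C0=E (exclusive)] -> [E,I]
Op 2: C1 read [C1 read from I: others=['C0=E'] -> C1=S, others downsized to S] -> [S,S]
  -> First S state at op 2; remaining ops need not be traced.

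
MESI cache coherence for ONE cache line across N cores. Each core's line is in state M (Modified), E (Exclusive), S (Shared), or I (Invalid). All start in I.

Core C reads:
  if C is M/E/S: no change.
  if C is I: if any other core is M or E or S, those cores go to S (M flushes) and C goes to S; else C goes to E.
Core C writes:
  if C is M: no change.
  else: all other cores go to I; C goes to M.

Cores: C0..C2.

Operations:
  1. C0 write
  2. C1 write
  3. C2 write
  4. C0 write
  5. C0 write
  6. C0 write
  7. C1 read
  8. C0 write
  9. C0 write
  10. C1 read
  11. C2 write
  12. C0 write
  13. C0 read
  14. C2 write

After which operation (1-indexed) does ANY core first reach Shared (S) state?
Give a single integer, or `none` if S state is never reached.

Answer: 7

Derivation:
Op 1: C0 write [C0 write: invalidate none -> C0=M] -> [M,I,I]
Op 2: C1 write [C1 write: invalidate ['C0=M'] -> C1=M] -> [I,M,I]
Op 3: C2 write [C2 write: invalidate ['C1=M'] -> C2=M] -> [I,I,M]
Op 4: C0 write [C0 write: invalidate ['C2=M'] -> C0=M] -> [M,I,I]
Op 5: C0 write [C0 write: already M (modified), no change] -> [M,I,I]
Op 6: C0 write [C0 write: already M (modified), no change] -> [M,I,I]
Op 7: C1 read [C1 read from I: others=['C0=M'] -> C1=S, others downsized to S] -> [S,S,I]
  -> First S state at op 7; remaining ops need not be traced.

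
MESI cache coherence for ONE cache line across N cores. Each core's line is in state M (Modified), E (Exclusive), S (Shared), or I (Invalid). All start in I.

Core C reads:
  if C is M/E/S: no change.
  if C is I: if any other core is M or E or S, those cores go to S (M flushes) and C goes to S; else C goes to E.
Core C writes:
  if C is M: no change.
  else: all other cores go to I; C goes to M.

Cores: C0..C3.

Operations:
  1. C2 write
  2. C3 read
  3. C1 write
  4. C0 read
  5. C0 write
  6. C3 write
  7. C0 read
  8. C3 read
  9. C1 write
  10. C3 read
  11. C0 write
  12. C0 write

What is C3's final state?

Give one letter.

Answer: I

Derivation:
Op 1: C2 write [C2 write: invalidate none -> C2=M] -> [I,I,M,I]
Op 2: C3 read [C3 read from I: others=['C2=M'] -> C3=S, others downsized to S] -> [I,I,S,S]
Op 3: C1 write [C1 write: invalidate ['C2=S', 'C3=S'] -> C1=M] -> [I,M,I,I]
Op 4: C0 read [C0 read from I: others=['C1=M'] -> C0=S, others downsized to S] -> [S,S,I,I]
Op 5: C0 write [C0 write: invalidate ['C1=S'] -> C0=M] -> [M,I,I,I]
Op 6: C3 write [C3 write: invalidate ['C0=M'] -> C3=M] -> [I,I,I,M]
Op 7: C0 read [C0 read from I: others=['C3=M'] -> C0=S, others downsized to S] -> [S,I,I,S]
Op 8: C3 read [C3 read: already in S, no change] -> [S,I,I,S]
Op 9: C1 write [C1 write: invalidate ['C0=S', 'C3=S'] -> C1=M] -> [I,M,I,I]
Op 10: C3 read [C3 read from I: others=['C1=M'] -> C3=S, others downsized to S] -> [I,S,I,S]
Op 11: C0 write [C0 write: invalidate ['C1=S', 'C3=S'] -> C0=M] -> [M,I,I,I]
Op 12: C0 write [C0 write: already M (modified), no change] -> [M,I,I,I]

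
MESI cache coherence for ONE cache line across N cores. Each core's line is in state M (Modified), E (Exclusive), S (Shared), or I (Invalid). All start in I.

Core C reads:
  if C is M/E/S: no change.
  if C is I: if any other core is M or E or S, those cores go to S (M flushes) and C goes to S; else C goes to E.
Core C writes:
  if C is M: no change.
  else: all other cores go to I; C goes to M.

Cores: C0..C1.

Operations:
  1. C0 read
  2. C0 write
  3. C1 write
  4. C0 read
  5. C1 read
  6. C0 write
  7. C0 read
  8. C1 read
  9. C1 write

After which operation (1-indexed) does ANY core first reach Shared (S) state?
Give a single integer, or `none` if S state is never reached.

Op 1: C0 read [C0 read from I: no other sharers -> C0=E (exclusive)] -> [E,I]
Op 2: C0 write [C0 write: invalidate none -> C0=M] -> [M,I]
Op 3: C1 write [C1 write: invalidate ['C0=M'] -> C1=M] -> [I,M]
Op 4: C0 read [C0 read from I: others=['C1=M'] -> C0=S, others downsized to S] -> [S,S]
  -> First S state at op 4; remaining ops need not be traced.

Answer: 4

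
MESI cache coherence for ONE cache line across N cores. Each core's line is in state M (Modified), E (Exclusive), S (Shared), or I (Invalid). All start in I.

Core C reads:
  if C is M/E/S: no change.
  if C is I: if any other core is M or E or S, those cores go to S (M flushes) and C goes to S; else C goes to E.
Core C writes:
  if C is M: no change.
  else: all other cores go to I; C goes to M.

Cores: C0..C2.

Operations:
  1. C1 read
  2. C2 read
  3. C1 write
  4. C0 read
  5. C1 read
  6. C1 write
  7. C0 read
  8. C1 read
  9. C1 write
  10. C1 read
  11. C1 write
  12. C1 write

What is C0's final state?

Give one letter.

Op 1: C1 read [C1 read from I: no other sharers -> C1=E (exclusive)] -> [I,E,I]
Op 2: C2 read [C2 read from I: others=['C1=E'] -> C2=S, others downsized to S] -> [I,S,S]
Op 3: C1 write [C1 write: invalidate ['C2=S'] -> C1=M] -> [I,M,I]
Op 4: C0 read [C0 read from I: others=['C1=M'] -> C0=S, others downsized to S] -> [S,S,I]
Op 5: C1 read [C1 read: already in S, no change] -> [S,S,I]
Op 6: C1 write [C1 write: invalidate ['C0=S'] -> C1=M] -> [I,M,I]
Op 7: C0 read [C0 read from I: others=['C1=M'] -> C0=S, others downsized to S] -> [S,S,I]
Op 8: C1 read [C1 read: already in S, no change] -> [S,S,I]
Op 9: C1 write [C1 write: invalidate ['C0=S'] -> C1=M] -> [I,M,I]
Op 10: C1 read [C1 read: already in M, no change] -> [I,M,I]
Op 11: C1 write [C1 write: already M (modified), no change] -> [I,M,I]
Op 12: C1 write [C1 write: already M (modified), no change] -> [I,M,I]

Answer: I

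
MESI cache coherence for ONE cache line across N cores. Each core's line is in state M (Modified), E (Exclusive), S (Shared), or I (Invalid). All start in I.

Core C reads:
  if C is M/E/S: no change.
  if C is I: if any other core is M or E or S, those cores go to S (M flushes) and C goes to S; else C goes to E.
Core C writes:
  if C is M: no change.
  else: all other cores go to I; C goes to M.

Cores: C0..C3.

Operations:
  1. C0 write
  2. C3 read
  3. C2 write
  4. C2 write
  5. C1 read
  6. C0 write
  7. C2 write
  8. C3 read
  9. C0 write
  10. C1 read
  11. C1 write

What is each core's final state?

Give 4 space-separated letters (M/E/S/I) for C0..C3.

Op 1: C0 write [C0 write: invalidate none -> C0=M] -> [M,I,I,I]
Op 2: C3 read [C3 read from I: others=['C0=M'] -> C3=S, others downsized to S] -> [S,I,I,S]
Op 3: C2 write [C2 write: invalidate ['C0=S', 'C3=S'] -> C2=M] -> [I,I,M,I]
Op 4: C2 write [C2 write: already M (modified), no change] -> [I,I,M,I]
Op 5: C1 read [C1 read from I: others=['C2=M'] -> C1=S, others downsized to S] -> [I,S,S,I]
Op 6: C0 write [C0 write: invalidate ['C1=S', 'C2=S'] -> C0=M] -> [M,I,I,I]
Op 7: C2 write [C2 write: invalidate ['C0=M'] -> C2=M] -> [I,I,M,I]
Op 8: C3 read [C3 read from I: others=['C2=M'] -> C3=S, others downsized to S] -> [I,I,S,S]
Op 9: C0 write [C0 write: invalidate ['C2=S', 'C3=S'] -> C0=M] -> [M,I,I,I]
Op 10: C1 read [C1 read from I: others=['C0=M'] -> C1=S, others downsized to S] -> [S,S,I,I]
Op 11: C1 write [C1 write: invalidate ['C0=S'] -> C1=M] -> [I,M,I,I]

Answer: I M I I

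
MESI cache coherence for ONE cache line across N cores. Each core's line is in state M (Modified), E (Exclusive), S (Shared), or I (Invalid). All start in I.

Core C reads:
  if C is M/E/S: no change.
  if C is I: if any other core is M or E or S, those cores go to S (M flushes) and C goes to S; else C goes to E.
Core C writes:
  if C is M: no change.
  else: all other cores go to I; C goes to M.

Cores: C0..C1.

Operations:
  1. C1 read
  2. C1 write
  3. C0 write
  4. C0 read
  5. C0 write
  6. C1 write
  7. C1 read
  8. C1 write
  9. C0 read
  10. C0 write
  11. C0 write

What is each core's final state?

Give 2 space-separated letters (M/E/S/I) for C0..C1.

Answer: M I

Derivation:
Op 1: C1 read [C1 read from I: no other sharers -> C1=E (exclusive)] -> [I,E]
Op 2: C1 write [C1 write: invalidate none -> C1=M] -> [I,M]
Op 3: C0 write [C0 write: invalidate ['C1=M'] -> C0=M] -> [M,I]
Op 4: C0 read [C0 read: already in M, no change] -> [M,I]
Op 5: C0 write [C0 write: already M (modified), no change] -> [M,I]
Op 6: C1 write [C1 write: invalidate ['C0=M'] -> C1=M] -> [I,M]
Op 7: C1 read [C1 read: already in M, no change] -> [I,M]
Op 8: C1 write [C1 write: already M (modified), no change] -> [I,M]
Op 9: C0 read [C0 read from I: others=['C1=M'] -> C0=S, others downsized to S] -> [S,S]
Op 10: C0 write [C0 write: invalidate ['C1=S'] -> C0=M] -> [M,I]
Op 11: C0 write [C0 write: already M (modified), no change] -> [M,I]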